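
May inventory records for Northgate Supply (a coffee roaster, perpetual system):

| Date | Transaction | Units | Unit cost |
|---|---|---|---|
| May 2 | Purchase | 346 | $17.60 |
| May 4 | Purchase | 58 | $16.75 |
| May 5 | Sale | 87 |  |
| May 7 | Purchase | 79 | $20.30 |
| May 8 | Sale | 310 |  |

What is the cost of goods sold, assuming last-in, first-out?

May 5, 87 sold [LIFO — newest first]: 58 @ $16.75 + 29 @ $17.60 = $1,481.90
May 8, 310 sold [LIFO — newest first]: 79 @ $20.30 + 231 @ $17.60 = $5,669.30
Total COGS = $1,481.90 + $5,669.30 = $7,151.20
Ending inventory: 86 @ $17.60 = $1,513.60

COGS = $7,151.20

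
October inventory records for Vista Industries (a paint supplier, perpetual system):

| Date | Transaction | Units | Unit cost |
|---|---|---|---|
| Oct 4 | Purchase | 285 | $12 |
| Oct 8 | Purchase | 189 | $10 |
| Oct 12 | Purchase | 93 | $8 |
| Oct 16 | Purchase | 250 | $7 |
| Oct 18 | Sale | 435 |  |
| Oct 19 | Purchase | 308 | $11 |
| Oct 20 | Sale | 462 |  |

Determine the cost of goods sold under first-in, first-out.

Oct 18, 435 sold [FIFO — oldest first]: 285 @ $12 + 150 @ $10 = $4,920
Oct 20, 462 sold [FIFO — oldest first]: 39 @ $10 + 93 @ $8 + 250 @ $7 + 80 @ $11 = $3,764
Total COGS = $4,920 + $3,764 = $8,684
Ending inventory: 228 @ $11 = $2,508

COGS = $8,684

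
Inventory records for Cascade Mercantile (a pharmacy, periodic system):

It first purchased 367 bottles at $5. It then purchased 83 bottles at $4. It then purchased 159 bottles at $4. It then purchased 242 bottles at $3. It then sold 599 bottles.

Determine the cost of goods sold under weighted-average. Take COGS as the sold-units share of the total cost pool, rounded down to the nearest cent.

COGS = $2,483.98

Sale 1, sell 599: 599/851 × $3,529.00 → $2,483.98
Ending inventory (cost pool remaining) = $1,045.02
Check: goods available $3,529.00 = COGS $2,483.98 + ending $1,045.02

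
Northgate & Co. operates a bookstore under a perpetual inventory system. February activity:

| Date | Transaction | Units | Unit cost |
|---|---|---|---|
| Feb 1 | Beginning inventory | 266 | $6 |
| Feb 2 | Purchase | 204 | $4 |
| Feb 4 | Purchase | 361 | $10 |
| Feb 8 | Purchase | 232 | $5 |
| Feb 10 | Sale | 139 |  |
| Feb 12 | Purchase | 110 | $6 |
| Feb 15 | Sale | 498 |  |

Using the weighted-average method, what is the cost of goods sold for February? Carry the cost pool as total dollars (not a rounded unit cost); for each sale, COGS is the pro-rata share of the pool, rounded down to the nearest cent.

After Feb 1: 266 on hand, pool $1,596.00 (≈ $6.0000 each)
After Feb 2: 470 on hand, pool $2,412.00 (≈ $5.1319 each)
After Feb 4: 831 on hand, pool $6,022.00 (≈ $7.2467 each)
After Feb 8: 1063 on hand, pool $7,182.00 (≈ $6.7563 each)
Feb 10, sell 139: 139/1063 × $7,182.00 → $939.13
After Feb 12: 1034 on hand, pool $6,902.87 (≈ $6.6759 each)
Feb 15, sell 498: 498/1034 × $6,902.87 → $3,324.59
Total COGS = $939.13 + $3,324.59 = $4,263.72
Ending inventory (cost pool remaining) = $3,578.28
Check: goods available $7,842.00 = COGS $4,263.72 + ending $3,578.28

COGS = $4,263.72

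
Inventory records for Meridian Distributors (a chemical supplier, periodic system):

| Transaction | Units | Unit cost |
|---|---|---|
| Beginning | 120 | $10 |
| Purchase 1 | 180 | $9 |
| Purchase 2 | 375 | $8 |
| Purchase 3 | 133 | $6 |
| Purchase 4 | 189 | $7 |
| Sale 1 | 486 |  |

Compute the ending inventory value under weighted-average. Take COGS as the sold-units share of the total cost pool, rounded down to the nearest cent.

Ending inventory = $4,070.07

Sale 1, sell 486: 486/997 × $7,941.00 → $3,870.93
Ending inventory (cost pool remaining) = $4,070.07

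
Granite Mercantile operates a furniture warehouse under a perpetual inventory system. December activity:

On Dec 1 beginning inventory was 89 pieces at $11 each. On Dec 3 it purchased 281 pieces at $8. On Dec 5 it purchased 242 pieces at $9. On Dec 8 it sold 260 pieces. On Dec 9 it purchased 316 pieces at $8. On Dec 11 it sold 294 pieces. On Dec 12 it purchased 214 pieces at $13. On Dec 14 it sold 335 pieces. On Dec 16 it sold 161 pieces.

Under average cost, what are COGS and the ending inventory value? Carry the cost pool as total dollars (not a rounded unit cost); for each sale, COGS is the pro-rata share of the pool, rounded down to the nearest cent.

After Dec 1: 89 on hand, pool $979.00 (≈ $11.0000 each)
After Dec 3: 370 on hand, pool $3,227.00 (≈ $8.7216 each)
After Dec 5: 612 on hand, pool $5,405.00 (≈ $8.8317 each)
Dec 8, sell 260: 260/612 × $5,405.00 → $2,296.24
After Dec 9: 668 on hand, pool $5,636.76 (≈ $8.4383 each)
Dec 11, sell 294: 294/668 × $5,636.76 → $2,480.84
After Dec 12: 588 on hand, pool $5,937.92 (≈ $10.0985 each)
Dec 14, sell 335: 335/588 × $5,937.92 → $3,382.99
Dec 16, sell 161: 161/253 × $2,554.93 → $1,625.86
Total COGS = $2,296.24 + $2,480.84 + $3,382.99 + $1,625.86 = $9,785.93
Ending inventory (cost pool remaining) = $929.07

COGS = $9,785.93; ending inventory = $929.07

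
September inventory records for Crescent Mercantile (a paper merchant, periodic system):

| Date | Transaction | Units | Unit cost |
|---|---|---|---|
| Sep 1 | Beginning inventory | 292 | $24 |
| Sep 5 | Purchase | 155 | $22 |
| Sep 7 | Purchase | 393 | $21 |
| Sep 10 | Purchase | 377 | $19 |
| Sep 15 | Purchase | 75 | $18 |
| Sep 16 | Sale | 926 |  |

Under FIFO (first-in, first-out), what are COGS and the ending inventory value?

COGS = $20,305; ending inventory = $6,879

Sep 16, 926 sold [FIFO — oldest first]: 292 @ $24 + 155 @ $22 + 393 @ $21 + 86 @ $19 = $20,305
Ending inventory: 291 @ $19 + 75 @ $18 = $6,879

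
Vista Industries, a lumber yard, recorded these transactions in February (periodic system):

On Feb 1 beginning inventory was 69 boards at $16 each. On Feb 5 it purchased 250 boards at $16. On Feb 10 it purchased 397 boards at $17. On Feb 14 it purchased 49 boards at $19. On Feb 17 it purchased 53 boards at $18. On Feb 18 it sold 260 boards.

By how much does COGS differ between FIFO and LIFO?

$411

FIFO COGS: 69 @ $16 + 191 @ $16 = $4,160
LIFO COGS: 53 @ $18 + 49 @ $19 + 158 @ $17 = $4,571
Difference = |$4,160 − $4,571| = $411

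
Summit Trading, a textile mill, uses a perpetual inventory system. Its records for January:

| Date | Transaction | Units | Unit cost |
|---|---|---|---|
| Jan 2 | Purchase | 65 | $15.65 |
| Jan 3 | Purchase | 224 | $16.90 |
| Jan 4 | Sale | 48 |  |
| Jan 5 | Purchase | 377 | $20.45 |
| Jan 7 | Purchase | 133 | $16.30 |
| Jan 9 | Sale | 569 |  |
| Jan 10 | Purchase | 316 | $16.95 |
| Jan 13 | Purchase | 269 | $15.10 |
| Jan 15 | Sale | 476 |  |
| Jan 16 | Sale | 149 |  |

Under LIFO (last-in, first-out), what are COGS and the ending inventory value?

Jan 4, 48 sold [LIFO — newest first]: 48 @ $16.90 = $811.20
Jan 9, 569 sold [LIFO — newest first]: 133 @ $16.30 + 377 @ $20.45 + 59 @ $16.90 = $10,874.65
Jan 15, 476 sold [LIFO — newest first]: 269 @ $15.10 + 207 @ $16.95 = $7,570.55
Jan 16, 149 sold [LIFO — newest first]: 109 @ $16.95 + 40 @ $16.90 = $2,523.55
Total COGS = $811.20 + $10,874.65 + $7,570.55 + $2,523.55 = $21,779.95
Ending inventory: 65 @ $15.65 + 77 @ $16.90 = $2,318.55

COGS = $21,779.95; ending inventory = $2,318.55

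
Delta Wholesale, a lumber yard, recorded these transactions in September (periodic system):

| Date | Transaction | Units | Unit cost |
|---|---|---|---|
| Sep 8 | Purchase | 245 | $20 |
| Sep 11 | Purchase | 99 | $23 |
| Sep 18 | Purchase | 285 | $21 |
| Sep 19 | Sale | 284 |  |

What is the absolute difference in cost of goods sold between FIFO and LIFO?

FIFO COGS: 245 @ $20 + 39 @ $23 = $5,797
LIFO COGS: 284 @ $21 = $5,964
Difference = |$5,797 − $5,964| = $167

$167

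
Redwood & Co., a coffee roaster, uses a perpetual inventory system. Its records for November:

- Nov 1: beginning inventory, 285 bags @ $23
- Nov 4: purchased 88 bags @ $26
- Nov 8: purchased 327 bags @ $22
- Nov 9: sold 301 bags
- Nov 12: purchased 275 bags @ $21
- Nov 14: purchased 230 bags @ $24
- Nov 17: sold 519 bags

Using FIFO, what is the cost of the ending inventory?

Ending inventory = $8,775

Nov 9, 301 sold [FIFO — oldest first]: 285 @ $23 + 16 @ $26 = $6,971
Nov 17, 519 sold [FIFO — oldest first]: 72 @ $26 + 327 @ $22 + 120 @ $21 = $11,586
Total COGS = $6,971 + $11,586 = $18,557
Ending inventory: 155 @ $21 + 230 @ $24 = $8,775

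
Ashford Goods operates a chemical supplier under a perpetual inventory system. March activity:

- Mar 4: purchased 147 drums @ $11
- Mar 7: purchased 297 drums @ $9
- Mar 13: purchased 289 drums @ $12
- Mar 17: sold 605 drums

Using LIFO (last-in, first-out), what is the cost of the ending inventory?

Ending inventory = $1,408

Mar 17, 605 sold [LIFO — newest first]: 289 @ $12 + 297 @ $9 + 19 @ $11 = $6,350
Ending inventory: 128 @ $11 = $1,408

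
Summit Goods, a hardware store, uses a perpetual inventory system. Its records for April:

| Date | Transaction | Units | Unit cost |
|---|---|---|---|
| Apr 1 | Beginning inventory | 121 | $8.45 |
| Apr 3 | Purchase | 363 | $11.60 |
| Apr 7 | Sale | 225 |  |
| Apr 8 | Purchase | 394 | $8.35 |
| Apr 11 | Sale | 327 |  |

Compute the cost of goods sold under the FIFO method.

COGS = $5,801.05

Apr 7, 225 sold [FIFO — oldest first]: 121 @ $8.45 + 104 @ $11.60 = $2,228.85
Apr 11, 327 sold [FIFO — oldest first]: 259 @ $11.60 + 68 @ $8.35 = $3,572.20
Total COGS = $2,228.85 + $3,572.20 = $5,801.05
Ending inventory: 326 @ $8.35 = $2,722.10
Check: goods available $8,523.15 = COGS $5,801.05 + ending $2,722.10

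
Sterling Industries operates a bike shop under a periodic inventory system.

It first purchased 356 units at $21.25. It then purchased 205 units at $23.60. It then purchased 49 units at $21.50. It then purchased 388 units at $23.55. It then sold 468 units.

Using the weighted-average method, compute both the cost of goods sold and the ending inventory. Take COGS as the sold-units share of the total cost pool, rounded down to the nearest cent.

Sale 1, sell 468: 468/998 × $22,593.90 → $10,595.13
Ending inventory (cost pool remaining) = $11,998.77
Check: goods available $22,593.90 = COGS $10,595.13 + ending $11,998.77

COGS = $10,595.13; ending inventory = $11,998.77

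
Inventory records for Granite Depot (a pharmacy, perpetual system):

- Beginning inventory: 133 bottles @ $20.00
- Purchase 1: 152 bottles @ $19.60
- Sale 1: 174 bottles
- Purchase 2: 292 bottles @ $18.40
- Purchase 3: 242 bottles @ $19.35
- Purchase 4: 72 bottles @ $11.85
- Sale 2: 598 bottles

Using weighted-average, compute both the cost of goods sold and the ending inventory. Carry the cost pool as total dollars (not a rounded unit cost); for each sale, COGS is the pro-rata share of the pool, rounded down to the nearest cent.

After Beginning: 133 on hand, pool $2,660.00 (≈ $20.0000 each)
After Purchase 1: 285 on hand, pool $5,639.20 (≈ $19.7867 each)
Sale 1, sell 174: 174/285 × $5,639.20 → $3,442.88
After Purchase 2: 403 on hand, pool $7,569.12 (≈ $18.7819 each)
After Purchase 3: 645 on hand, pool $12,251.82 (≈ $18.9951 each)
After Purchase 4: 717 on hand, pool $13,105.02 (≈ $18.2776 each)
Sale 2, sell 598: 598/717 × $13,105.02 → $10,929.98
Total COGS = $3,442.88 + $10,929.98 = $14,372.86
Ending inventory (cost pool remaining) = $2,175.04

COGS = $14,372.86; ending inventory = $2,175.04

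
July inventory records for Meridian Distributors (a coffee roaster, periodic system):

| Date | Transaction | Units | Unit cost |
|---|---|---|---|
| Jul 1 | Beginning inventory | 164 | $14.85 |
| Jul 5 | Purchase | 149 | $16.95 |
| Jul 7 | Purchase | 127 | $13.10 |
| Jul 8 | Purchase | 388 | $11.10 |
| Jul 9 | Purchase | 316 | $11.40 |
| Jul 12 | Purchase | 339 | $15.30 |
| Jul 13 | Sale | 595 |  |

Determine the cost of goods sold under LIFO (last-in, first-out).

COGS = $8,105.10

Jul 13, 595 sold [LIFO — newest first]: 339 @ $15.30 + 256 @ $11.40 = $8,105.10
Ending inventory: 164 @ $14.85 + 149 @ $16.95 + 127 @ $13.10 + 388 @ $11.10 + 60 @ $11.40 = $11,615.45
Check: goods available $19,720.55 = COGS $8,105.10 + ending $11,615.45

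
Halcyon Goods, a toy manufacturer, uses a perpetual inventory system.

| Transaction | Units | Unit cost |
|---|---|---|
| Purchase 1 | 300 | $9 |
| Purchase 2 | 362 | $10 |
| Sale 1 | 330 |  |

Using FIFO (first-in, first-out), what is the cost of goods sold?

Sale 1 (330) [FIFO — oldest first]: 300 @ $9 + 30 @ $10 = $3,000
Ending inventory: 332 @ $10 = $3,320

COGS = $3,000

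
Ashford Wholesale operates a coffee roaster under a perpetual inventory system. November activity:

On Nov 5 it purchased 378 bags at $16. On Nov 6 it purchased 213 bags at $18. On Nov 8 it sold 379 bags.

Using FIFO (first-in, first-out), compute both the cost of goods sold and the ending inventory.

Nov 8, 379 sold [FIFO — oldest first]: 378 @ $16 + 1 @ $18 = $6,066
Ending inventory: 212 @ $18 = $3,816
Check: goods available $9,882 = COGS $6,066 + ending $3,816

COGS = $6,066; ending inventory = $3,816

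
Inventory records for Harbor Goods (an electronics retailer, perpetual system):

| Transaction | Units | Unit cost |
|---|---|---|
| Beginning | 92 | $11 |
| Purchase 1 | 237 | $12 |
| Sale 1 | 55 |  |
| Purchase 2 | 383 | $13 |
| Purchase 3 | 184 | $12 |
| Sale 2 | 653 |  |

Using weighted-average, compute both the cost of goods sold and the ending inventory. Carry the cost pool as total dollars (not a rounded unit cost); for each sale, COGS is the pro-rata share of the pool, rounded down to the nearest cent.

After Beginning: 92 on hand, pool $1,012.00 (≈ $11.0000 each)
After Purchase 1: 329 on hand, pool $3,856.00 (≈ $11.7204 each)
Sale 1, sell 55: 55/329 × $3,856.00 → $644.62
After Purchase 2: 657 on hand, pool $8,190.38 (≈ $12.4663 each)
After Purchase 3: 841 on hand, pool $10,398.38 (≈ $12.3643 each)
Sale 2, sell 653: 653/841 × $10,398.38 → $8,073.89
Total COGS = $644.62 + $8,073.89 = $8,718.51
Ending inventory (cost pool remaining) = $2,324.49

COGS = $8,718.51; ending inventory = $2,324.49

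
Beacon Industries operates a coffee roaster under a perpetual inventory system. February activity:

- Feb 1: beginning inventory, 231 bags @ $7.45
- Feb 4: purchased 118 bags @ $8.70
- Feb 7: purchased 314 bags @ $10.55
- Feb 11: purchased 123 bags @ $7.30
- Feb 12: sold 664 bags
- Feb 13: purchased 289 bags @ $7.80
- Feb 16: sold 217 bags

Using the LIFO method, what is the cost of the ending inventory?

Feb 12, 664 sold [LIFO — newest first]: 123 @ $7.30 + 314 @ $10.55 + 118 @ $8.70 + 109 @ $7.45 = $6,049.25
Feb 16, 217 sold [LIFO — newest first]: 217 @ $7.80 = $1,692.60
Total COGS = $6,049.25 + $1,692.60 = $7,741.85
Ending inventory: 122 @ $7.45 + 72 @ $7.80 = $1,470.50

Ending inventory = $1,470.50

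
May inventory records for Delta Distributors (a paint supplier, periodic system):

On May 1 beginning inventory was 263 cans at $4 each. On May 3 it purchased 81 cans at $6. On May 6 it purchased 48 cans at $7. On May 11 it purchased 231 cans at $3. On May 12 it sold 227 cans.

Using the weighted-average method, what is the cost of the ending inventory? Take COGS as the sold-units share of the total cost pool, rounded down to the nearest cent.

Ending inventory = $1,631.68

May 12, sell 227: 227/623 × $2,567.00 → $935.32
Ending inventory (cost pool remaining) = $1,631.68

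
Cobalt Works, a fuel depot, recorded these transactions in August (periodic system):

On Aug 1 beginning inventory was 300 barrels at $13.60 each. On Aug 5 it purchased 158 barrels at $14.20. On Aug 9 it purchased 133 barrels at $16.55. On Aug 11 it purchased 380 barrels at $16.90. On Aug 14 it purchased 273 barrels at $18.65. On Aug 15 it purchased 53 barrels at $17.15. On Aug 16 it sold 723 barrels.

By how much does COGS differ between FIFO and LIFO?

$1,948.20

FIFO COGS: 300 @ $13.60 + 158 @ $14.20 + 133 @ $16.55 + 132 @ $16.90 = $10,755.55
LIFO COGS: 53 @ $17.15 + 273 @ $18.65 + 380 @ $16.90 + 17 @ $16.55 = $12,703.75
Difference = |$10,755.55 − $12,703.75| = $1,948.20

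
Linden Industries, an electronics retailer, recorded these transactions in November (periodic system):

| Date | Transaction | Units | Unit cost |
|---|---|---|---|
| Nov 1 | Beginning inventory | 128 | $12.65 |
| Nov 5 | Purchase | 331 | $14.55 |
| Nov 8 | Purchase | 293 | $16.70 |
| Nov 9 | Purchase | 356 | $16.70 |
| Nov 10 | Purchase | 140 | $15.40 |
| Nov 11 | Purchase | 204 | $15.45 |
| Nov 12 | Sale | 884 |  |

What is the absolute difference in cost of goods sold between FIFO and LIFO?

FIFO COGS: 128 @ $12.65 + 331 @ $14.55 + 293 @ $16.70 + 132 @ $16.70 = $13,532.75
LIFO COGS: 204 @ $15.45 + 140 @ $15.40 + 356 @ $16.70 + 184 @ $16.70 = $14,325.80
Difference = |$13,532.75 − $14,325.80| = $793.05

$793.05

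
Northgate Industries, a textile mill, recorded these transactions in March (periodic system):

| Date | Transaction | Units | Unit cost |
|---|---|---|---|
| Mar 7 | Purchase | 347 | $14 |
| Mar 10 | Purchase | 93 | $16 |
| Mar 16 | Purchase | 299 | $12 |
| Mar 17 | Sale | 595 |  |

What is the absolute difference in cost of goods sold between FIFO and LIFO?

$288

FIFO COGS: 347 @ $14 + 93 @ $16 + 155 @ $12 = $8,206
LIFO COGS: 299 @ $12 + 93 @ $16 + 203 @ $14 = $7,918
Difference = |$8,206 − $7,918| = $288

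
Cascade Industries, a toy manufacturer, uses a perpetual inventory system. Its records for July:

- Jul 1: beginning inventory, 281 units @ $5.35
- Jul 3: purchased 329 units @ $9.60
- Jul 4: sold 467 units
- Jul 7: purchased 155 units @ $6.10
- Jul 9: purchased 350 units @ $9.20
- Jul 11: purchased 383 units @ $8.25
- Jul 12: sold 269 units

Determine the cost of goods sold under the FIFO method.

COGS = $5,430.35

Jul 4, 467 sold [FIFO — oldest first]: 281 @ $5.35 + 186 @ $9.60 = $3,288.95
Jul 12, 269 sold [FIFO — oldest first]: 143 @ $9.60 + 126 @ $6.10 = $2,141.40
Total COGS = $3,288.95 + $2,141.40 = $5,430.35
Ending inventory: 29 @ $6.10 + 350 @ $9.20 + 383 @ $8.25 = $6,556.65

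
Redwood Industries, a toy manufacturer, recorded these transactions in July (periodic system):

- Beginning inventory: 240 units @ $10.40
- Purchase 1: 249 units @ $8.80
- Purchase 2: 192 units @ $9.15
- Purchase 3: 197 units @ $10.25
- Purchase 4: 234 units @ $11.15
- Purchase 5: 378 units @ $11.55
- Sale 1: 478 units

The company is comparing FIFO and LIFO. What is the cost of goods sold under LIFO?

FIFO COGS: 240 @ $10.40 + 238 @ $8.80 = $4,590.40
LIFO COGS: 378 @ $11.55 + 100 @ $11.15 = $5,480.90

COGS = $5,480.90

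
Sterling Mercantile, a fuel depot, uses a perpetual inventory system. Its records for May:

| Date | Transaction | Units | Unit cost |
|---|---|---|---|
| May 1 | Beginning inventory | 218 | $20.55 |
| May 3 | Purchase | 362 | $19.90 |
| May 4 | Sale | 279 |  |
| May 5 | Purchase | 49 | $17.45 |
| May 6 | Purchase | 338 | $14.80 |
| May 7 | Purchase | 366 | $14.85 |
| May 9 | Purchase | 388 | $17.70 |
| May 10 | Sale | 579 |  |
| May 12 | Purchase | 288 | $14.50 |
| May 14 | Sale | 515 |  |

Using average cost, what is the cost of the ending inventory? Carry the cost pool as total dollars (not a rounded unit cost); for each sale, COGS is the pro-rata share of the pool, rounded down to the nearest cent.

After May 1: 218 on hand, pool $4,479.90 (≈ $20.5500 each)
After May 3: 580 on hand, pool $11,683.70 (≈ $20.1443 each)
May 4, sell 279: 279/580 × $11,683.70 → $5,620.26
After May 5: 350 on hand, pool $6,918.49 (≈ $19.7671 each)
After May 6: 688 on hand, pool $11,920.89 (≈ $17.3269 each)
After May 7: 1054 on hand, pool $17,355.99 (≈ $16.4668 each)
After May 9: 1442 on hand, pool $24,223.59 (≈ $16.7986 each)
May 10, sell 579: 579/1442 × $24,223.59 → $9,726.39
After May 12: 1151 on hand, pool $18,673.20 (≈ $16.2235 each)
May 14, sell 515: 515/1151 × $18,673.20 → $8,355.08
Total COGS = $5,620.26 + $9,726.39 + $8,355.08 = $23,701.73
Ending inventory (cost pool remaining) = $10,318.12
Check: goods available $34,019.85 = COGS $23,701.73 + ending $10,318.12

Ending inventory = $10,318.12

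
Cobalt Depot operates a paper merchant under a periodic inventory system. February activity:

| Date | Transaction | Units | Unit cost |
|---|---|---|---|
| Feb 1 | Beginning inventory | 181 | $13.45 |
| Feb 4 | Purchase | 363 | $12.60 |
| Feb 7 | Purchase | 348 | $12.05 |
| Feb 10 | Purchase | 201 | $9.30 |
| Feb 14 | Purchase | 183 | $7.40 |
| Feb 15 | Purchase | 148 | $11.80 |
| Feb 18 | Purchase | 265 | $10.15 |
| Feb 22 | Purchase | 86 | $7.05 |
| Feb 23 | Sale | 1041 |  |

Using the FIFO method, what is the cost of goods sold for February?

COGS = $12,587.35

Feb 23, 1041 sold [FIFO — oldest first]: 181 @ $13.45 + 363 @ $12.60 + 348 @ $12.05 + 149 @ $9.30 = $12,587.35
Ending inventory: 52 @ $9.30 + 183 @ $7.40 + 148 @ $11.80 + 265 @ $10.15 + 86 @ $7.05 = $6,880.25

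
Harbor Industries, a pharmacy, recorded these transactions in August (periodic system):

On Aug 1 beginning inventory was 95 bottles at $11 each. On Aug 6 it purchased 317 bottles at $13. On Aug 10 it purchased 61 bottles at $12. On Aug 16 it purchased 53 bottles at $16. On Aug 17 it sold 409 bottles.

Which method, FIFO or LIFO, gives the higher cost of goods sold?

LIFO

FIFO COGS: 95 @ $11 + 314 @ $13 = $5,127
LIFO COGS: 53 @ $16 + 61 @ $12 + 295 @ $13 = $5,415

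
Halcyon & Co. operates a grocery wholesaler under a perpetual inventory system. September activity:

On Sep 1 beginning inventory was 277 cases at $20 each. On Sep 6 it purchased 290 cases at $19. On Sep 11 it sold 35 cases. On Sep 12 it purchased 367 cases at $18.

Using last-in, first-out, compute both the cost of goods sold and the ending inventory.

Sep 11, 35 sold [LIFO — newest first]: 35 @ $19 = $665
Ending inventory: 277 @ $20 + 255 @ $19 + 367 @ $18 = $16,991

COGS = $665; ending inventory = $16,991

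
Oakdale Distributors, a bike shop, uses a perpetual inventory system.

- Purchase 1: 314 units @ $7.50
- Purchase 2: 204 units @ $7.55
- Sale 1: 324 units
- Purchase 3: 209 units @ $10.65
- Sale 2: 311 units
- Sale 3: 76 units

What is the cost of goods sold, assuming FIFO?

Sale 1 (324) [FIFO — oldest first]: 314 @ $7.50 + 10 @ $7.55 = $2,430.50
Sale 2 (311) [FIFO — oldest first]: 194 @ $7.55 + 117 @ $10.65 = $2,710.75
Sale 3 (76) [FIFO — oldest first]: 76 @ $10.65 = $809.40
Total COGS = $2,430.50 + $2,710.75 + $809.40 = $5,950.65
Ending inventory: 16 @ $10.65 = $170.40

COGS = $5,950.65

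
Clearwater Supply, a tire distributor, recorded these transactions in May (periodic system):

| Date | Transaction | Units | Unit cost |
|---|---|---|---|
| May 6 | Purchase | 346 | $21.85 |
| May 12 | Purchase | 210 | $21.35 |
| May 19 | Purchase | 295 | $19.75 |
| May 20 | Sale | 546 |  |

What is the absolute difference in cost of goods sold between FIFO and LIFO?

FIFO COGS: 346 @ $21.85 + 200 @ $21.35 = $11,830.10
LIFO COGS: 295 @ $19.75 + 210 @ $21.35 + 41 @ $21.85 = $11,205.60
Difference = |$11,830.10 − $11,205.60| = $624.50

$624.50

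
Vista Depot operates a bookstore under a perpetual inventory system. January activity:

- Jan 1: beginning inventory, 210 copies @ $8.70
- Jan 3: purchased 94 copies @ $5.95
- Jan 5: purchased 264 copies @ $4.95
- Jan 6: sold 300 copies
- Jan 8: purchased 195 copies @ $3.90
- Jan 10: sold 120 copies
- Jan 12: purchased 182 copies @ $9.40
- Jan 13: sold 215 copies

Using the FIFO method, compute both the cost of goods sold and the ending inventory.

Jan 6, 300 sold [FIFO — oldest first]: 210 @ $8.70 + 90 @ $5.95 = $2,362.50
Jan 10, 120 sold [FIFO — oldest first]: 4 @ $5.95 + 116 @ $4.95 = $598.00
Jan 13, 215 sold [FIFO — oldest first]: 148 @ $4.95 + 67 @ $3.90 = $993.90
Total COGS = $2,362.50 + $598.00 + $993.90 = $3,954.40
Ending inventory: 128 @ $3.90 + 182 @ $9.40 = $2,210.00

COGS = $3,954.40; ending inventory = $2,210.00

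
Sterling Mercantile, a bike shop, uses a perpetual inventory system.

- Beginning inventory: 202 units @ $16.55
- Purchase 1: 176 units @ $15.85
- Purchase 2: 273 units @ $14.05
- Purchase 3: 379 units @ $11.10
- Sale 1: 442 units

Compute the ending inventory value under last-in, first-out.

Sale 1 (442) [LIFO — newest first]: 379 @ $11.10 + 63 @ $14.05 = $5,092.05
Ending inventory: 202 @ $16.55 + 176 @ $15.85 + 210 @ $14.05 = $9,083.20

Ending inventory = $9,083.20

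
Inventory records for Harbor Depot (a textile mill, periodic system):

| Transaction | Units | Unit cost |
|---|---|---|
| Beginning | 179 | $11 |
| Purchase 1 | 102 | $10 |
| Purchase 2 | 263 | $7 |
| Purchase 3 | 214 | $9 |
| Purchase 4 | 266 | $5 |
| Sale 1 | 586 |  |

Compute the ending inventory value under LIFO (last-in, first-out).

Sale 1 (586) [LIFO — newest first]: 266 @ $5 + 214 @ $9 + 106 @ $7 = $3,998
Ending inventory: 179 @ $11 + 102 @ $10 + 157 @ $7 = $4,088

Ending inventory = $4,088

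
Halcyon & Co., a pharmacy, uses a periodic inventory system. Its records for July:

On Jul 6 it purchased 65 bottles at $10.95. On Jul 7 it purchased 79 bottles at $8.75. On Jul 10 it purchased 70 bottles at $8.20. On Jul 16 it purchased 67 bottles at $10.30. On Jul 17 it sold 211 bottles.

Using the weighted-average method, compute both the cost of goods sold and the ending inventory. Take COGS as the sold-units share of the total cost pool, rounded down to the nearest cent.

COGS = $2,002.69; ending inventory = $664.41

Jul 17, sell 211: 211/281 × $2,667.10 → $2,002.69
Ending inventory (cost pool remaining) = $664.41
Check: goods available $2,667.10 = COGS $2,002.69 + ending $664.41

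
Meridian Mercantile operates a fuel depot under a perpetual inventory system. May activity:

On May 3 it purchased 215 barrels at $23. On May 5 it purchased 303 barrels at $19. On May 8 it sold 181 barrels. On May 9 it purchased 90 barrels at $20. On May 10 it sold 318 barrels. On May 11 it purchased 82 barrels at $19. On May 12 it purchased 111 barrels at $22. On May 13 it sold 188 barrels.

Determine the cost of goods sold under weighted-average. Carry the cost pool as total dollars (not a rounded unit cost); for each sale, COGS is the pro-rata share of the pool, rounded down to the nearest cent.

After May 3: 215 on hand, pool $4,945.00 (≈ $23.0000 each)
After May 5: 518 on hand, pool $10,702.00 (≈ $20.6602 each)
May 8, sell 181: 181/518 × $10,702.00 → $3,739.50
After May 9: 427 on hand, pool $8,762.50 (≈ $20.5211 each)
May 10, sell 318: 318/427 × $8,762.50 → $6,525.70
After May 11: 191 on hand, pool $3,794.80 (≈ $19.8681 each)
After May 12: 302 on hand, pool $6,236.80 (≈ $20.6517 each)
May 13, sell 188: 188/302 × $6,236.80 → $3,882.51
Total COGS = $3,739.50 + $6,525.70 + $3,882.51 = $14,147.71
Ending inventory (cost pool remaining) = $2,354.29

COGS = $14,147.71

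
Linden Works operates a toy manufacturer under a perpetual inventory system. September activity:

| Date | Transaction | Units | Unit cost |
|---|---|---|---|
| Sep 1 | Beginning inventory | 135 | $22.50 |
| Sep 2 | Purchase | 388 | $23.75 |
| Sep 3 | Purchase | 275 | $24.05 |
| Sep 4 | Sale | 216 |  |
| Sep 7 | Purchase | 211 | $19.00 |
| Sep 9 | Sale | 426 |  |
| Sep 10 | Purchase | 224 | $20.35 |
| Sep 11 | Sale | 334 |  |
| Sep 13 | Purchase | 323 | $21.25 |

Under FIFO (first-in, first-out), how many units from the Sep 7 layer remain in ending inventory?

Sep 4, 216 sold [FIFO — oldest first]: 135 @ $22.50 + 81 @ $23.75 = $4,961.25
Sep 9, 426 sold [FIFO — oldest first]: 307 @ $23.75 + 119 @ $24.05 = $10,153.20
Sep 11, 334 sold [FIFO — oldest first]: 156 @ $24.05 + 178 @ $19.00 = $7,133.80
Total COGS = $4,961.25 + $10,153.20 + $7,133.80 = $22,248.25
Ending inventory: 33 @ $19.00 + 224 @ $20.35 + 323 @ $21.25 = $12,049.15

33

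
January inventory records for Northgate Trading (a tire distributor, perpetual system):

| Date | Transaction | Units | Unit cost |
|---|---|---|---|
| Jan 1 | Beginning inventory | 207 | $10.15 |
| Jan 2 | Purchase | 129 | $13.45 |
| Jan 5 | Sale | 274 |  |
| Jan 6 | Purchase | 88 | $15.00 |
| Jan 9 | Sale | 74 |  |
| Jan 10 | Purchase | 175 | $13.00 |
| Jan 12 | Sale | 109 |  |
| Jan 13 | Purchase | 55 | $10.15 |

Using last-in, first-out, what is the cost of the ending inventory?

Ending inventory = $2,255.55

Jan 5, 274 sold [LIFO — newest first]: 129 @ $13.45 + 145 @ $10.15 = $3,206.80
Jan 9, 74 sold [LIFO — newest first]: 74 @ $15.00 = $1,110.00
Jan 12, 109 sold [LIFO — newest first]: 109 @ $13.00 = $1,417.00
Total COGS = $3,206.80 + $1,110.00 + $1,417.00 = $5,733.80
Ending inventory: 62 @ $10.15 + 14 @ $15.00 + 66 @ $13.00 + 55 @ $10.15 = $2,255.55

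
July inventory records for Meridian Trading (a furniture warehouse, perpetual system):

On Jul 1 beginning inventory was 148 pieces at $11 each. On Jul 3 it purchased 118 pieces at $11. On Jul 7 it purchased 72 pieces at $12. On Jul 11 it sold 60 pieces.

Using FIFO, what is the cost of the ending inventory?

Ending inventory = $3,130

Jul 11, 60 sold [FIFO — oldest first]: 60 @ $11 = $660
Ending inventory: 88 @ $11 + 118 @ $11 + 72 @ $12 = $3,130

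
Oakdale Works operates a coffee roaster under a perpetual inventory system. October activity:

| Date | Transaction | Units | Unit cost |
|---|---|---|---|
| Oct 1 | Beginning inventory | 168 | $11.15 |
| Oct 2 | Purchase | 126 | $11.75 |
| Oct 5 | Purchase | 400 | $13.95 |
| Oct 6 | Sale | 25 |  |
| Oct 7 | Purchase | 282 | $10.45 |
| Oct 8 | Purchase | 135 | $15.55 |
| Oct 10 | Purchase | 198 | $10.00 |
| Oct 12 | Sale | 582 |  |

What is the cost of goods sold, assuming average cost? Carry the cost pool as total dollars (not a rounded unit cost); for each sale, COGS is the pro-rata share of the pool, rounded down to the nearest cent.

COGS = $7,410.08

After Oct 1: 168 on hand, pool $1,873.20 (≈ $11.1500 each)
After Oct 2: 294 on hand, pool $3,353.70 (≈ $11.4071 each)
After Oct 5: 694 on hand, pool $8,933.70 (≈ $12.8728 each)
Oct 6, sell 25: 25/694 × $8,933.70 → $321.81
After Oct 7: 951 on hand, pool $11,558.79 (≈ $12.1544 each)
After Oct 8: 1086 on hand, pool $13,658.04 (≈ $12.5765 each)
After Oct 10: 1284 on hand, pool $15,638.04 (≈ $12.1792 each)
Oct 12, sell 582: 582/1284 × $15,638.04 → $7,088.27
Total COGS = $321.81 + $7,088.27 = $7,410.08
Ending inventory (cost pool remaining) = $8,549.77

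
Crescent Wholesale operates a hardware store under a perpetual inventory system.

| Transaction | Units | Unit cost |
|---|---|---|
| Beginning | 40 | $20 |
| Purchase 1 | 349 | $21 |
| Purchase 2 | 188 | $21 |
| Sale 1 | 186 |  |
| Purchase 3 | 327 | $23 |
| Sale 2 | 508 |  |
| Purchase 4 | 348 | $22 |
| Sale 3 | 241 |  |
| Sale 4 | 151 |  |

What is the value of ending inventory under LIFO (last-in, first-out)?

Sale 1 (186) [LIFO — newest first]: 186 @ $21 = $3,906
Sale 2 (508) [LIFO — newest first]: 327 @ $23 + 2 @ $21 + 179 @ $21 = $11,322
Sale 3 (241) [LIFO — newest first]: 241 @ $22 = $5,302
Sale 4 (151) [LIFO — newest first]: 107 @ $22 + 44 @ $21 = $3,278
Total COGS = $3,906 + $11,322 + $5,302 + $3,278 = $23,808
Ending inventory: 40 @ $20 + 126 @ $21 = $3,446

Ending inventory = $3,446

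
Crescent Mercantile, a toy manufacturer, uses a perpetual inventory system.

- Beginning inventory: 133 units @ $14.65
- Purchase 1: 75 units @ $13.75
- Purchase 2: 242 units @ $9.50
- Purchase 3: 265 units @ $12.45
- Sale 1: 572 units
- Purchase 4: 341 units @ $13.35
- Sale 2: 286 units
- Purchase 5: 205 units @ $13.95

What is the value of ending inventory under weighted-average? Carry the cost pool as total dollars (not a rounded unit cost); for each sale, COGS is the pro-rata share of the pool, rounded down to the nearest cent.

After Beginning: 133 on hand, pool $1,948.45 (≈ $14.6500 each)
After Purchase 1: 208 on hand, pool $2,979.70 (≈ $14.3255 each)
After Purchase 2: 450 on hand, pool $5,278.70 (≈ $11.7304 each)
After Purchase 3: 715 on hand, pool $8,577.95 (≈ $11.9971 each)
Sale 1, sell 572: 572/715 × $8,577.95 → $6,862.36
After Purchase 4: 484 on hand, pool $6,267.94 (≈ $12.9503 each)
Sale 2, sell 286: 286/484 × $6,267.94 → $3,703.78
After Purchase 5: 403 on hand, pool $5,423.91 (≈ $13.4588 each)
Total COGS = $6,862.36 + $3,703.78 = $10,566.14
Ending inventory (cost pool remaining) = $5,423.91

Ending inventory = $5,423.91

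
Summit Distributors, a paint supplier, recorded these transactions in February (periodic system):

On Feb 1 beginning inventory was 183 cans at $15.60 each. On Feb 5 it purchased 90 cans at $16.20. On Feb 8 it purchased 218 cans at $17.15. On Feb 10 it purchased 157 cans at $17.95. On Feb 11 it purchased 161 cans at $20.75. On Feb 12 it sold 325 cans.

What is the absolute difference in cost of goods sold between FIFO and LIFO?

FIFO COGS: 183 @ $15.60 + 90 @ $16.20 + 52 @ $17.15 = $5,204.60
LIFO COGS: 161 @ $20.75 + 157 @ $17.95 + 7 @ $17.15 = $6,278.95
Difference = |$5,204.60 − $6,278.95| = $1,074.35

$1,074.35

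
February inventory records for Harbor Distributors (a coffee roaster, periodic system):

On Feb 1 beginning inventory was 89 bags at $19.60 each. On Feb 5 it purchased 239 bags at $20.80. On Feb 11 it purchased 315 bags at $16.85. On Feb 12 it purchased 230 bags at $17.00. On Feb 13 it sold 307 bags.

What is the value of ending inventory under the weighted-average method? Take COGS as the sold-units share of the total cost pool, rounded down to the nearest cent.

Feb 13, sell 307: 307/873 × $15,933.35 → $5,603.13
Ending inventory (cost pool remaining) = $10,330.22

Ending inventory = $10,330.22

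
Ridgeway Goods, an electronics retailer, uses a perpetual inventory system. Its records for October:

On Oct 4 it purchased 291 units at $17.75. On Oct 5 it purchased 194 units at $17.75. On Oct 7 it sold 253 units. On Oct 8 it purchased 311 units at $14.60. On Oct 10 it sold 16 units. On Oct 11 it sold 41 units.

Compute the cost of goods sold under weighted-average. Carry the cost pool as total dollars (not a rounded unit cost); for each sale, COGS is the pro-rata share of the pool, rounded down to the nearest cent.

After Oct 4: 291 on hand, pool $5,165.25 (≈ $17.7500 each)
After Oct 5: 485 on hand, pool $8,608.75 (≈ $17.7500 each)
Oct 7, sell 253: 253/485 × $8,608.75 → $4,490.75
After Oct 8: 543 on hand, pool $8,658.60 (≈ $15.9459 each)
Oct 10, sell 16: 16/543 × $8,658.60 → $255.13
Oct 11, sell 41: 41/527 × $8,403.47 → $653.78
Total COGS = $4,490.75 + $255.13 + $653.78 = $5,399.66
Ending inventory (cost pool remaining) = $7,749.69
Check: goods available $13,149.35 = COGS $5,399.66 + ending $7,749.69

COGS = $5,399.66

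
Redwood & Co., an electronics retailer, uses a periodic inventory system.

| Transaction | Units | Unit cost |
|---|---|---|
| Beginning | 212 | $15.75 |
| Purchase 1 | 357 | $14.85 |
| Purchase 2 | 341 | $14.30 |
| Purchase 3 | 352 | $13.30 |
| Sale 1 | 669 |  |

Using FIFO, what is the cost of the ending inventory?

Sale 1 (669) [FIFO — oldest first]: 212 @ $15.75 + 357 @ $14.85 + 100 @ $14.30 = $10,070.45
Ending inventory: 241 @ $14.30 + 352 @ $13.30 = $8,127.90
Check: goods available $18,198.35 = COGS $10,070.45 + ending $8,127.90

Ending inventory = $8,127.90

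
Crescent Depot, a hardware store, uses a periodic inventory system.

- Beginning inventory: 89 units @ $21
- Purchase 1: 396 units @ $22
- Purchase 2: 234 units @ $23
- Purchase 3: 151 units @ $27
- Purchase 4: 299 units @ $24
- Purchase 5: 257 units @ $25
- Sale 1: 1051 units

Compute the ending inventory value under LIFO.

Sale 1 (1051) [LIFO — newest first]: 257 @ $25 + 299 @ $24 + 151 @ $27 + 234 @ $23 + 110 @ $22 = $25,480
Ending inventory: 89 @ $21 + 286 @ $22 = $8,161

Ending inventory = $8,161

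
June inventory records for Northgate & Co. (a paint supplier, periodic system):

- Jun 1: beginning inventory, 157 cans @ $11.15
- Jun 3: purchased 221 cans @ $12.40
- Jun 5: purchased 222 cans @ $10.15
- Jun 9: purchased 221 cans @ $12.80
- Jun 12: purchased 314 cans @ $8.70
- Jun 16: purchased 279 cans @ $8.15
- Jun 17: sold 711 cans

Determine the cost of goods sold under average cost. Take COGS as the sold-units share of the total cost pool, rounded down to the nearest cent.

Jun 17, sell 711: 711/1414 × $14,578.70 → $7,330.59
Ending inventory (cost pool remaining) = $7,248.11

COGS = $7,330.59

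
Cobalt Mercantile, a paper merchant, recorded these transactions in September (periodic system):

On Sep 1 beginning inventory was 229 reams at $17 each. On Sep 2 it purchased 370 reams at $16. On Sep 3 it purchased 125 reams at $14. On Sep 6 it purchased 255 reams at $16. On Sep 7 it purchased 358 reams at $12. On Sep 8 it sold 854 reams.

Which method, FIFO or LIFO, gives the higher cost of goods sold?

FIFO

FIFO COGS: 229 @ $17 + 370 @ $16 + 125 @ $14 + 130 @ $16 = $13,643
LIFO COGS: 358 @ $12 + 255 @ $16 + 125 @ $14 + 116 @ $16 = $11,982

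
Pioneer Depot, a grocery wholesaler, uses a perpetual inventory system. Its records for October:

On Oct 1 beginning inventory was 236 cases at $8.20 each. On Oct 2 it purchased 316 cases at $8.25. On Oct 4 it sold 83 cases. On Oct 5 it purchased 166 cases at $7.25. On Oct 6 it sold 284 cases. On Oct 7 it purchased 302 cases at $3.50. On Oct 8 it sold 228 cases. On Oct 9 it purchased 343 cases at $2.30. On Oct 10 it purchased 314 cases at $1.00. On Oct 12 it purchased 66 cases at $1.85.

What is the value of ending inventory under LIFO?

Oct 4, 83 sold [LIFO — newest first]: 83 @ $8.25 = $684.75
Oct 6, 284 sold [LIFO — newest first]: 166 @ $7.25 + 118 @ $8.25 = $2,177.00
Oct 8, 228 sold [LIFO — newest first]: 228 @ $3.50 = $798.00
Total COGS = $684.75 + $2,177.00 + $798.00 = $3,659.75
Ending inventory: 236 @ $8.20 + 115 @ $8.25 + 74 @ $3.50 + 343 @ $2.30 + 314 @ $1.00 + 66 @ $1.85 = $4,367.95
Check: goods available $8,027.70 = COGS $3,659.75 + ending $4,367.95

Ending inventory = $4,367.95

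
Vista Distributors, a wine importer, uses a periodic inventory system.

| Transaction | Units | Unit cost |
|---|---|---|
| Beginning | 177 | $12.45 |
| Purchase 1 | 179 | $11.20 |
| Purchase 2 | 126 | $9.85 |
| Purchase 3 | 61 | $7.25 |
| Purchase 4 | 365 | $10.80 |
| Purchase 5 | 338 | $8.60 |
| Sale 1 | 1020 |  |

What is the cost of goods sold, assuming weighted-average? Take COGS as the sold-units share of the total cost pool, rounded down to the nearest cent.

COGS = $10,429.70

Sale 1, sell 1020: 1020/1246 × $12,740.60 → $10,429.70
Ending inventory (cost pool remaining) = $2,310.90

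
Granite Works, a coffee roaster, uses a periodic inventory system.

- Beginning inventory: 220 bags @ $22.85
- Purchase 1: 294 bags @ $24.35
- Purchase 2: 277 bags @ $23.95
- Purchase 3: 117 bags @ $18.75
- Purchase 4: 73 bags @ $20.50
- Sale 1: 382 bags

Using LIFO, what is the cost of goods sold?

COGS = $8,288.65

Sale 1 (382) [LIFO — newest first]: 73 @ $20.50 + 117 @ $18.75 + 192 @ $23.95 = $8,288.65
Ending inventory: 220 @ $22.85 + 294 @ $24.35 + 85 @ $23.95 = $14,221.65
Check: goods available $22,510.30 = COGS $8,288.65 + ending $14,221.65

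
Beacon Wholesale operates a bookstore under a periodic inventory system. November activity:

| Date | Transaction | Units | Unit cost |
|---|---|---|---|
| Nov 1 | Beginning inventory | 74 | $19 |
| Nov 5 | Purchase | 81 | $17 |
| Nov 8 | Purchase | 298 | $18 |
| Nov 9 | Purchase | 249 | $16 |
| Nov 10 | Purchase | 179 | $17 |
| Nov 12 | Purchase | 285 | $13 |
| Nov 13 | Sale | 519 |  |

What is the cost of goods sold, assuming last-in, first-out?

COGS = $7,628

Nov 13, 519 sold [LIFO — newest first]: 285 @ $13 + 179 @ $17 + 55 @ $16 = $7,628
Ending inventory: 74 @ $19 + 81 @ $17 + 298 @ $18 + 194 @ $16 = $11,251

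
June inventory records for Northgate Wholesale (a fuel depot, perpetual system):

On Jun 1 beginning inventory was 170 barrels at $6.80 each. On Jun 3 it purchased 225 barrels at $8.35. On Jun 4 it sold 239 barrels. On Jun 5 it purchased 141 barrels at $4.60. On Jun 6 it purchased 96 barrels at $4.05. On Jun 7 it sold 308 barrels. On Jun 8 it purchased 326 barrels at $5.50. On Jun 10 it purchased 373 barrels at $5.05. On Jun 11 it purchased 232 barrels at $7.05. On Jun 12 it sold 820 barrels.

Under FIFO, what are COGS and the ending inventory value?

Jun 4, 239 sold [FIFO — oldest first]: 170 @ $6.80 + 69 @ $8.35 = $1,732.15
Jun 7, 308 sold [FIFO — oldest first]: 156 @ $8.35 + 141 @ $4.60 + 11 @ $4.05 = $1,995.75
Jun 12, 820 sold [FIFO — oldest first]: 85 @ $4.05 + 326 @ $5.50 + 373 @ $5.05 + 36 @ $7.05 = $4,274.70
Total COGS = $1,732.15 + $1,995.75 + $4,274.70 = $8,002.60
Ending inventory: 196 @ $7.05 = $1,381.80
Check: goods available $9,384.40 = COGS $8,002.60 + ending $1,381.80

COGS = $8,002.60; ending inventory = $1,381.80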